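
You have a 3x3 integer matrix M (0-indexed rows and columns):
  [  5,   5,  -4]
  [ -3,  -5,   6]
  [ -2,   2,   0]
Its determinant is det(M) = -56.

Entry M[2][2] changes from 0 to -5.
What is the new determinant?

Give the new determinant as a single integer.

Answer: -6

Derivation:
det is linear in row 2: changing M[2][2] by delta changes det by delta * cofactor(2,2).
Cofactor C_22 = (-1)^(2+2) * minor(2,2) = -10
Entry delta = -5 - 0 = -5
Det delta = -5 * -10 = 50
New det = -56 + 50 = -6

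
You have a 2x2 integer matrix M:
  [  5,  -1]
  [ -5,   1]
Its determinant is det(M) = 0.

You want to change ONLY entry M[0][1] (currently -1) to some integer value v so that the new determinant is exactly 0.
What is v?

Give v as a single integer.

det is linear in entry M[0][1]: det = old_det + (v - -1) * C_01
Cofactor C_01 = 5
Want det = 0: 0 + (v - -1) * 5 = 0
  (v - -1) = 0 / 5 = 0
  v = -1 + (0) = -1

Answer: -1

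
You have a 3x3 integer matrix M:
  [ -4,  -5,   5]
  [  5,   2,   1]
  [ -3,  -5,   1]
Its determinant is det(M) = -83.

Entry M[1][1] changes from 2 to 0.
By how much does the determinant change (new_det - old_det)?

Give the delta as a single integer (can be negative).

Cofactor C_11 = 11
Entry delta = 0 - 2 = -2
Det delta = entry_delta * cofactor = -2 * 11 = -22

Answer: -22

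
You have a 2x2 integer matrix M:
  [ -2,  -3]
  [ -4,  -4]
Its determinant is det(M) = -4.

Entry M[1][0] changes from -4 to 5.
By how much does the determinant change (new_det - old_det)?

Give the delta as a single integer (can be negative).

Answer: 27

Derivation:
Cofactor C_10 = 3
Entry delta = 5 - -4 = 9
Det delta = entry_delta * cofactor = 9 * 3 = 27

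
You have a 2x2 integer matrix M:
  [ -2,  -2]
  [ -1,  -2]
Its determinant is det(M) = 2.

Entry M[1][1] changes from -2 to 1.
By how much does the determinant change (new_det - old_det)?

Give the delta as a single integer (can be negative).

Cofactor C_11 = -2
Entry delta = 1 - -2 = 3
Det delta = entry_delta * cofactor = 3 * -2 = -6

Answer: -6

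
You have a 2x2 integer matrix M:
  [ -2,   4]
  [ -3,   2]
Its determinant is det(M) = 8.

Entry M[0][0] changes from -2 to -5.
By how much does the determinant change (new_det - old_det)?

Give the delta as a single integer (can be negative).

Answer: -6

Derivation:
Cofactor C_00 = 2
Entry delta = -5 - -2 = -3
Det delta = entry_delta * cofactor = -3 * 2 = -6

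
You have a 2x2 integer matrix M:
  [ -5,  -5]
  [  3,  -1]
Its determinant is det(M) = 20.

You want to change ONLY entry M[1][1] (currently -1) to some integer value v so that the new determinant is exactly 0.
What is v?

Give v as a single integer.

Answer: 3

Derivation:
det is linear in entry M[1][1]: det = old_det + (v - -1) * C_11
Cofactor C_11 = -5
Want det = 0: 20 + (v - -1) * -5 = 0
  (v - -1) = -20 / -5 = 4
  v = -1 + (4) = 3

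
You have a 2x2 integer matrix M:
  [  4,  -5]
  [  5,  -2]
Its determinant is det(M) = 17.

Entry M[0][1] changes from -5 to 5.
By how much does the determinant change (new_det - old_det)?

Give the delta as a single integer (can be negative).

Cofactor C_01 = -5
Entry delta = 5 - -5 = 10
Det delta = entry_delta * cofactor = 10 * -5 = -50

Answer: -50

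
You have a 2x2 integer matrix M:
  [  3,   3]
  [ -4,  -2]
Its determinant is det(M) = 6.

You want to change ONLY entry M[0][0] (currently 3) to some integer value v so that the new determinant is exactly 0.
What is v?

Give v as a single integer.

Answer: 6

Derivation:
det is linear in entry M[0][0]: det = old_det + (v - 3) * C_00
Cofactor C_00 = -2
Want det = 0: 6 + (v - 3) * -2 = 0
  (v - 3) = -6 / -2 = 3
  v = 3 + (3) = 6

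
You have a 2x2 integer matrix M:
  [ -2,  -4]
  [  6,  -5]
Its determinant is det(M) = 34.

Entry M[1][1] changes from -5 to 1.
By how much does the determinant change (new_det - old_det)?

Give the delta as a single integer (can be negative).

Cofactor C_11 = -2
Entry delta = 1 - -5 = 6
Det delta = entry_delta * cofactor = 6 * -2 = -12

Answer: -12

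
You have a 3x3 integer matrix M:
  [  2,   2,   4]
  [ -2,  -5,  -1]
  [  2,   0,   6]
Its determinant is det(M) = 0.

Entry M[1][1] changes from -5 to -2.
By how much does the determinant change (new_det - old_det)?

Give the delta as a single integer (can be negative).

Cofactor C_11 = 4
Entry delta = -2 - -5 = 3
Det delta = entry_delta * cofactor = 3 * 4 = 12

Answer: 12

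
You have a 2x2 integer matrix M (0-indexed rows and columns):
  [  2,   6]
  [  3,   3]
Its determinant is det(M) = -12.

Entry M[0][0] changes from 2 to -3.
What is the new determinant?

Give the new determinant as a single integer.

det is linear in row 0: changing M[0][0] by delta changes det by delta * cofactor(0,0).
Cofactor C_00 = (-1)^(0+0) * minor(0,0) = 3
Entry delta = -3 - 2 = -5
Det delta = -5 * 3 = -15
New det = -12 + -15 = -27

Answer: -27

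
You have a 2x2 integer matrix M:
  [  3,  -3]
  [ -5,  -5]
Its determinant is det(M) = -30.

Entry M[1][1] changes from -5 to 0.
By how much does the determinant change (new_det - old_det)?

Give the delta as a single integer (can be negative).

Answer: 15

Derivation:
Cofactor C_11 = 3
Entry delta = 0 - -5 = 5
Det delta = entry_delta * cofactor = 5 * 3 = 15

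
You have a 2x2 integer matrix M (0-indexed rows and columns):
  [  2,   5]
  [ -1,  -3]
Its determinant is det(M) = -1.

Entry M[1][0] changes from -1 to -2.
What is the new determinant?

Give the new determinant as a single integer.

det is linear in row 1: changing M[1][0] by delta changes det by delta * cofactor(1,0).
Cofactor C_10 = (-1)^(1+0) * minor(1,0) = -5
Entry delta = -2 - -1 = -1
Det delta = -1 * -5 = 5
New det = -1 + 5 = 4

Answer: 4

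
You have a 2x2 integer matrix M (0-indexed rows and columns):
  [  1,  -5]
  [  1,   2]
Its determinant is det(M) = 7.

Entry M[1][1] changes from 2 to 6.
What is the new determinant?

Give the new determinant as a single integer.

Answer: 11

Derivation:
det is linear in row 1: changing M[1][1] by delta changes det by delta * cofactor(1,1).
Cofactor C_11 = (-1)^(1+1) * minor(1,1) = 1
Entry delta = 6 - 2 = 4
Det delta = 4 * 1 = 4
New det = 7 + 4 = 11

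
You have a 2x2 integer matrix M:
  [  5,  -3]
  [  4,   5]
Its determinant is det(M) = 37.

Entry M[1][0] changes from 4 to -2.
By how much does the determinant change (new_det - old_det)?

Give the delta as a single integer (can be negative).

Cofactor C_10 = 3
Entry delta = -2 - 4 = -6
Det delta = entry_delta * cofactor = -6 * 3 = -18

Answer: -18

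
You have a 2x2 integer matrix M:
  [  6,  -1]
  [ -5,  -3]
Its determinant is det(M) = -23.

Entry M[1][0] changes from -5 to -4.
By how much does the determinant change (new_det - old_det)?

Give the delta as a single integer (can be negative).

Answer: 1

Derivation:
Cofactor C_10 = 1
Entry delta = -4 - -5 = 1
Det delta = entry_delta * cofactor = 1 * 1 = 1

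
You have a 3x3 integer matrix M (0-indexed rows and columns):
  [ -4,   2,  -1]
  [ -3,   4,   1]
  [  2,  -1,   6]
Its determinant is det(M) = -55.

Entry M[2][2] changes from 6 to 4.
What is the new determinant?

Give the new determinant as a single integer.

Answer: -35

Derivation:
det is linear in row 2: changing M[2][2] by delta changes det by delta * cofactor(2,2).
Cofactor C_22 = (-1)^(2+2) * minor(2,2) = -10
Entry delta = 4 - 6 = -2
Det delta = -2 * -10 = 20
New det = -55 + 20 = -35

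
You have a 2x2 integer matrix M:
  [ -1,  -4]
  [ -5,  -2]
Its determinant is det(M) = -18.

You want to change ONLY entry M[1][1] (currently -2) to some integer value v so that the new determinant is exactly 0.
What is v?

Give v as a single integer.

det is linear in entry M[1][1]: det = old_det + (v - -2) * C_11
Cofactor C_11 = -1
Want det = 0: -18 + (v - -2) * -1 = 0
  (v - -2) = 18 / -1 = -18
  v = -2 + (-18) = -20

Answer: -20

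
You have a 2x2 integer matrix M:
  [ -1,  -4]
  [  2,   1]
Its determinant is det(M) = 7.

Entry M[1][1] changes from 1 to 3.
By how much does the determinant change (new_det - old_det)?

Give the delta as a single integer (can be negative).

Cofactor C_11 = -1
Entry delta = 3 - 1 = 2
Det delta = entry_delta * cofactor = 2 * -1 = -2

Answer: -2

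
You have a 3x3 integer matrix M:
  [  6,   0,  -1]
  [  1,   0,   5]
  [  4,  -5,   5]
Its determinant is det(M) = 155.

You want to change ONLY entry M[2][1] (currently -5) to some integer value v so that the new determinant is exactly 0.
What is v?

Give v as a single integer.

det is linear in entry M[2][1]: det = old_det + (v - -5) * C_21
Cofactor C_21 = -31
Want det = 0: 155 + (v - -5) * -31 = 0
  (v - -5) = -155 / -31 = 5
  v = -5 + (5) = 0

Answer: 0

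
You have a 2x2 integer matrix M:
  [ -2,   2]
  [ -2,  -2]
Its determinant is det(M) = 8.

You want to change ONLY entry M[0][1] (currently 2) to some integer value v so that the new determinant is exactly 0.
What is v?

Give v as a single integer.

det is linear in entry M[0][1]: det = old_det + (v - 2) * C_01
Cofactor C_01 = 2
Want det = 0: 8 + (v - 2) * 2 = 0
  (v - 2) = -8 / 2 = -4
  v = 2 + (-4) = -2

Answer: -2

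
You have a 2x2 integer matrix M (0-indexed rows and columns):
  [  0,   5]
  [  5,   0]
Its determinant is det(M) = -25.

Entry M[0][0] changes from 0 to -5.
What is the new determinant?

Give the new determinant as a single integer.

det is linear in row 0: changing M[0][0] by delta changes det by delta * cofactor(0,0).
Cofactor C_00 = (-1)^(0+0) * minor(0,0) = 0
Entry delta = -5 - 0 = -5
Det delta = -5 * 0 = 0
New det = -25 + 0 = -25

Answer: -25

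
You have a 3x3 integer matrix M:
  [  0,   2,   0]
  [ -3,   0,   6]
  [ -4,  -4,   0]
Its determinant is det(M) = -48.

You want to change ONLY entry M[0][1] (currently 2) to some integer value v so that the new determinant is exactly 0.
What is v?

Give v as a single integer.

Answer: 0

Derivation:
det is linear in entry M[0][1]: det = old_det + (v - 2) * C_01
Cofactor C_01 = -24
Want det = 0: -48 + (v - 2) * -24 = 0
  (v - 2) = 48 / -24 = -2
  v = 2 + (-2) = 0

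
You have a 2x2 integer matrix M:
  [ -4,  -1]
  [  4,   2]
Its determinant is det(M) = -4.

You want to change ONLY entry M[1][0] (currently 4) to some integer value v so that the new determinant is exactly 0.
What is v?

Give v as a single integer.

det is linear in entry M[1][0]: det = old_det + (v - 4) * C_10
Cofactor C_10 = 1
Want det = 0: -4 + (v - 4) * 1 = 0
  (v - 4) = 4 / 1 = 4
  v = 4 + (4) = 8

Answer: 8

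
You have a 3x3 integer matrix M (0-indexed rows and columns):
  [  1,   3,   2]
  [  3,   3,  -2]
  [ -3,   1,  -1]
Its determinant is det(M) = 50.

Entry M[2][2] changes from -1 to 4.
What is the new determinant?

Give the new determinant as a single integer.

det is linear in row 2: changing M[2][2] by delta changes det by delta * cofactor(2,2).
Cofactor C_22 = (-1)^(2+2) * minor(2,2) = -6
Entry delta = 4 - -1 = 5
Det delta = 5 * -6 = -30
New det = 50 + -30 = 20

Answer: 20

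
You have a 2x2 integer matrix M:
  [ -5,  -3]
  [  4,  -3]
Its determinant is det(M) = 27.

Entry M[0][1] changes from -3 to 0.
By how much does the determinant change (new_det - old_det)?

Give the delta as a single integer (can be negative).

Answer: -12

Derivation:
Cofactor C_01 = -4
Entry delta = 0 - -3 = 3
Det delta = entry_delta * cofactor = 3 * -4 = -12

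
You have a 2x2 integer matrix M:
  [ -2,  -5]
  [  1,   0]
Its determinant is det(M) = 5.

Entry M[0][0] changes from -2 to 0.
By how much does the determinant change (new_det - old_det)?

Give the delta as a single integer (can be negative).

Cofactor C_00 = 0
Entry delta = 0 - -2 = 2
Det delta = entry_delta * cofactor = 2 * 0 = 0

Answer: 0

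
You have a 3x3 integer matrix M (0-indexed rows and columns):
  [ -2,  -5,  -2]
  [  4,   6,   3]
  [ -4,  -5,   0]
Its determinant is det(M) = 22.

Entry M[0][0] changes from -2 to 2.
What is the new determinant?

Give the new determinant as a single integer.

Answer: 82

Derivation:
det is linear in row 0: changing M[0][0] by delta changes det by delta * cofactor(0,0).
Cofactor C_00 = (-1)^(0+0) * minor(0,0) = 15
Entry delta = 2 - -2 = 4
Det delta = 4 * 15 = 60
New det = 22 + 60 = 82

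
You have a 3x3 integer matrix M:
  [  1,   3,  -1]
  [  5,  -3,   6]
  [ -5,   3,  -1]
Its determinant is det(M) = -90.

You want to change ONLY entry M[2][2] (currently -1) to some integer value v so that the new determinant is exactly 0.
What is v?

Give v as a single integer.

Answer: -6

Derivation:
det is linear in entry M[2][2]: det = old_det + (v - -1) * C_22
Cofactor C_22 = -18
Want det = 0: -90 + (v - -1) * -18 = 0
  (v - -1) = 90 / -18 = -5
  v = -1 + (-5) = -6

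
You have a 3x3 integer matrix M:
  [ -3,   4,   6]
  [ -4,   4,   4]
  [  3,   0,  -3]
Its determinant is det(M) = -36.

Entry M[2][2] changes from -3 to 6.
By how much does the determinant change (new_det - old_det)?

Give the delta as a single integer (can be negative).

Cofactor C_22 = 4
Entry delta = 6 - -3 = 9
Det delta = entry_delta * cofactor = 9 * 4 = 36

Answer: 36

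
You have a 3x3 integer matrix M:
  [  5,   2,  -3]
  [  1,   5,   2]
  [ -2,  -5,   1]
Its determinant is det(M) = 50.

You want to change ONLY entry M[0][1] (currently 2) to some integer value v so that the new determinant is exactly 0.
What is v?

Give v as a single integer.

det is linear in entry M[0][1]: det = old_det + (v - 2) * C_01
Cofactor C_01 = -5
Want det = 0: 50 + (v - 2) * -5 = 0
  (v - 2) = -50 / -5 = 10
  v = 2 + (10) = 12

Answer: 12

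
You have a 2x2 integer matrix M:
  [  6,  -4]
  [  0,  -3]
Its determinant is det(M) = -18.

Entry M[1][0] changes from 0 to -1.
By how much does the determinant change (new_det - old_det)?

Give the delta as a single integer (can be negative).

Cofactor C_10 = 4
Entry delta = -1 - 0 = -1
Det delta = entry_delta * cofactor = -1 * 4 = -4

Answer: -4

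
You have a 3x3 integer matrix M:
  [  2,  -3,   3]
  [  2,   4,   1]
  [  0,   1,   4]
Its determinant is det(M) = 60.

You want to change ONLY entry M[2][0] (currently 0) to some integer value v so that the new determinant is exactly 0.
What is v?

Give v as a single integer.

Answer: 4

Derivation:
det is linear in entry M[2][0]: det = old_det + (v - 0) * C_20
Cofactor C_20 = -15
Want det = 0: 60 + (v - 0) * -15 = 0
  (v - 0) = -60 / -15 = 4
  v = 0 + (4) = 4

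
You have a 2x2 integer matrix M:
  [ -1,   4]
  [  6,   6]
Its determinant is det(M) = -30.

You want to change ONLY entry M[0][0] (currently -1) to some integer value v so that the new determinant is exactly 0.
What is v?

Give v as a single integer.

det is linear in entry M[0][0]: det = old_det + (v - -1) * C_00
Cofactor C_00 = 6
Want det = 0: -30 + (v - -1) * 6 = 0
  (v - -1) = 30 / 6 = 5
  v = -1 + (5) = 4

Answer: 4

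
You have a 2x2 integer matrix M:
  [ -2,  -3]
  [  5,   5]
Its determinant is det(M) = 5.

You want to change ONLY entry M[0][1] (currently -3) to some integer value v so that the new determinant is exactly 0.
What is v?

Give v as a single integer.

det is linear in entry M[0][1]: det = old_det + (v - -3) * C_01
Cofactor C_01 = -5
Want det = 0: 5 + (v - -3) * -5 = 0
  (v - -3) = -5 / -5 = 1
  v = -3 + (1) = -2

Answer: -2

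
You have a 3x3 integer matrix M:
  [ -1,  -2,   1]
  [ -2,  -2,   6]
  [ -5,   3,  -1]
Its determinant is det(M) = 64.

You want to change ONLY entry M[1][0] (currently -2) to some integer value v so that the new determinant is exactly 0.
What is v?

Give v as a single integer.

Answer: -66

Derivation:
det is linear in entry M[1][0]: det = old_det + (v - -2) * C_10
Cofactor C_10 = 1
Want det = 0: 64 + (v - -2) * 1 = 0
  (v - -2) = -64 / 1 = -64
  v = -2 + (-64) = -66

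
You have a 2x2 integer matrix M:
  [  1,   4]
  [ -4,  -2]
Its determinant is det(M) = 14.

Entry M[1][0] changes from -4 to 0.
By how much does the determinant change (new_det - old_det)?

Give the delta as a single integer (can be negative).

Cofactor C_10 = -4
Entry delta = 0 - -4 = 4
Det delta = entry_delta * cofactor = 4 * -4 = -16

Answer: -16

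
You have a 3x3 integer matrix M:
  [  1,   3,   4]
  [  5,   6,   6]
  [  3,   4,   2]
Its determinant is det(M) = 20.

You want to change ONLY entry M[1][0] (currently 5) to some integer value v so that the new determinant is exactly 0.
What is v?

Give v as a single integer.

Answer: 3

Derivation:
det is linear in entry M[1][0]: det = old_det + (v - 5) * C_10
Cofactor C_10 = 10
Want det = 0: 20 + (v - 5) * 10 = 0
  (v - 5) = -20 / 10 = -2
  v = 5 + (-2) = 3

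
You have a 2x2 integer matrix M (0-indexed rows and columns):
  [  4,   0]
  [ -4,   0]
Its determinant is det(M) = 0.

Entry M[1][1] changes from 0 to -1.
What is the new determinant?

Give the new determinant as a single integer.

det is linear in row 1: changing M[1][1] by delta changes det by delta * cofactor(1,1).
Cofactor C_11 = (-1)^(1+1) * minor(1,1) = 4
Entry delta = -1 - 0 = -1
Det delta = -1 * 4 = -4
New det = 0 + -4 = -4

Answer: -4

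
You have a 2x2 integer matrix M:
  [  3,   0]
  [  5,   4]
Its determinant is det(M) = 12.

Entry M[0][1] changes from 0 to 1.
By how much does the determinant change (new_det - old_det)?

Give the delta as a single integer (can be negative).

Answer: -5

Derivation:
Cofactor C_01 = -5
Entry delta = 1 - 0 = 1
Det delta = entry_delta * cofactor = 1 * -5 = -5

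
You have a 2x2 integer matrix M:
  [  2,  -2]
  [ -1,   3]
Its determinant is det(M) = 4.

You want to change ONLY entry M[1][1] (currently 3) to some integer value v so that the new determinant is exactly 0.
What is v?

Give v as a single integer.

Answer: 1

Derivation:
det is linear in entry M[1][1]: det = old_det + (v - 3) * C_11
Cofactor C_11 = 2
Want det = 0: 4 + (v - 3) * 2 = 0
  (v - 3) = -4 / 2 = -2
  v = 3 + (-2) = 1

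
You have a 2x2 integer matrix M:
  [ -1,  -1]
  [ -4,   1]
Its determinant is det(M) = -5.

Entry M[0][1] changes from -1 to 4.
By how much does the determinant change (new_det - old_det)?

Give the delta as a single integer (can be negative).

Cofactor C_01 = 4
Entry delta = 4 - -1 = 5
Det delta = entry_delta * cofactor = 5 * 4 = 20

Answer: 20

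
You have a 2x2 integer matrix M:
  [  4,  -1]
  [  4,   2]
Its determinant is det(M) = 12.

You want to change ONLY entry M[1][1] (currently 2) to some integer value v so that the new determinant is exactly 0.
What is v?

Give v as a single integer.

Answer: -1

Derivation:
det is linear in entry M[1][1]: det = old_det + (v - 2) * C_11
Cofactor C_11 = 4
Want det = 0: 12 + (v - 2) * 4 = 0
  (v - 2) = -12 / 4 = -3
  v = 2 + (-3) = -1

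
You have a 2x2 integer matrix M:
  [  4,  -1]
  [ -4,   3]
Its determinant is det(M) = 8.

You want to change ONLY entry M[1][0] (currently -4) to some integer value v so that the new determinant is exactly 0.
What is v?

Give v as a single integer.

det is linear in entry M[1][0]: det = old_det + (v - -4) * C_10
Cofactor C_10 = 1
Want det = 0: 8 + (v - -4) * 1 = 0
  (v - -4) = -8 / 1 = -8
  v = -4 + (-8) = -12

Answer: -12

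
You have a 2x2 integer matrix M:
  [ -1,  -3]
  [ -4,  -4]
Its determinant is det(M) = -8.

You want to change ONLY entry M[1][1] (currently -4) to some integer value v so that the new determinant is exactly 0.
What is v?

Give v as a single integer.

det is linear in entry M[1][1]: det = old_det + (v - -4) * C_11
Cofactor C_11 = -1
Want det = 0: -8 + (v - -4) * -1 = 0
  (v - -4) = 8 / -1 = -8
  v = -4 + (-8) = -12

Answer: -12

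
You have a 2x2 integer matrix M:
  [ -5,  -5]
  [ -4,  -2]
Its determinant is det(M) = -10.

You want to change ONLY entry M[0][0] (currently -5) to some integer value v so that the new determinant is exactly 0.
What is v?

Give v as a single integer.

det is linear in entry M[0][0]: det = old_det + (v - -5) * C_00
Cofactor C_00 = -2
Want det = 0: -10 + (v - -5) * -2 = 0
  (v - -5) = 10 / -2 = -5
  v = -5 + (-5) = -10

Answer: -10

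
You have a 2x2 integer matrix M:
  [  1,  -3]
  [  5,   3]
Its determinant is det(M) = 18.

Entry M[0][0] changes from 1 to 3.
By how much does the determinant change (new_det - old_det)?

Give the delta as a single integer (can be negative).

Cofactor C_00 = 3
Entry delta = 3 - 1 = 2
Det delta = entry_delta * cofactor = 2 * 3 = 6

Answer: 6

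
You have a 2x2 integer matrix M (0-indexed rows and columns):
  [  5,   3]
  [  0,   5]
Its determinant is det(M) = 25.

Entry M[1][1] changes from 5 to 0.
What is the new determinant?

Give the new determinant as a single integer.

det is linear in row 1: changing M[1][1] by delta changes det by delta * cofactor(1,1).
Cofactor C_11 = (-1)^(1+1) * minor(1,1) = 5
Entry delta = 0 - 5 = -5
Det delta = -5 * 5 = -25
New det = 25 + -25 = 0

Answer: 0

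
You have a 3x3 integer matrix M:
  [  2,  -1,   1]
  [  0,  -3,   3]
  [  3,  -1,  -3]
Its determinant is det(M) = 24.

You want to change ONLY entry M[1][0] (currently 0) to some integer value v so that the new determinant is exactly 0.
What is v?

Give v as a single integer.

Answer: 6

Derivation:
det is linear in entry M[1][0]: det = old_det + (v - 0) * C_10
Cofactor C_10 = -4
Want det = 0: 24 + (v - 0) * -4 = 0
  (v - 0) = -24 / -4 = 6
  v = 0 + (6) = 6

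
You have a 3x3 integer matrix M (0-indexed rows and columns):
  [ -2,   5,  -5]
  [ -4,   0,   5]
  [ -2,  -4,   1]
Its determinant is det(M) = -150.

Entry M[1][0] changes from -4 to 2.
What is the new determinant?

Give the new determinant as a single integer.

Answer: -60

Derivation:
det is linear in row 1: changing M[1][0] by delta changes det by delta * cofactor(1,0).
Cofactor C_10 = (-1)^(1+0) * minor(1,0) = 15
Entry delta = 2 - -4 = 6
Det delta = 6 * 15 = 90
New det = -150 + 90 = -60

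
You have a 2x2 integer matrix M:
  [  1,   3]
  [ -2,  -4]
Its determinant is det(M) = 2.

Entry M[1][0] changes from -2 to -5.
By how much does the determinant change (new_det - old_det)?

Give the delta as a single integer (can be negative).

Answer: 9

Derivation:
Cofactor C_10 = -3
Entry delta = -5 - -2 = -3
Det delta = entry_delta * cofactor = -3 * -3 = 9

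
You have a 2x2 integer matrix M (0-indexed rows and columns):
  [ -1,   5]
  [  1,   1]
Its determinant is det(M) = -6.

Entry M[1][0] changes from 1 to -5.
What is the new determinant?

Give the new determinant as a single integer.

Answer: 24

Derivation:
det is linear in row 1: changing M[1][0] by delta changes det by delta * cofactor(1,0).
Cofactor C_10 = (-1)^(1+0) * minor(1,0) = -5
Entry delta = -5 - 1 = -6
Det delta = -6 * -5 = 30
New det = -6 + 30 = 24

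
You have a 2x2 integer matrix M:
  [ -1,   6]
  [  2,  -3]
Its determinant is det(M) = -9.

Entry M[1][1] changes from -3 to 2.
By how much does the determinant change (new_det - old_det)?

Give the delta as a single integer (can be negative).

Cofactor C_11 = -1
Entry delta = 2 - -3 = 5
Det delta = entry_delta * cofactor = 5 * -1 = -5

Answer: -5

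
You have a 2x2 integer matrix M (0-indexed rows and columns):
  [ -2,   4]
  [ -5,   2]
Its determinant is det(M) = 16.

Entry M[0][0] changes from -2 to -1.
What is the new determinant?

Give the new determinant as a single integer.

det is linear in row 0: changing M[0][0] by delta changes det by delta * cofactor(0,0).
Cofactor C_00 = (-1)^(0+0) * minor(0,0) = 2
Entry delta = -1 - -2 = 1
Det delta = 1 * 2 = 2
New det = 16 + 2 = 18

Answer: 18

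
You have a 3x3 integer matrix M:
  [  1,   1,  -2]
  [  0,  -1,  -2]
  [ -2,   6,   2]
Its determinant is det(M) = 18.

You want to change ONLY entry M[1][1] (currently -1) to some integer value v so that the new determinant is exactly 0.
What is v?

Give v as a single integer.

det is linear in entry M[1][1]: det = old_det + (v - -1) * C_11
Cofactor C_11 = -2
Want det = 0: 18 + (v - -1) * -2 = 0
  (v - -1) = -18 / -2 = 9
  v = -1 + (9) = 8

Answer: 8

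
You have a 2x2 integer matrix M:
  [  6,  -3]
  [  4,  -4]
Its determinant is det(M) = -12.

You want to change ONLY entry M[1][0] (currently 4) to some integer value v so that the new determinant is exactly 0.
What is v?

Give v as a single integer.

Answer: 8

Derivation:
det is linear in entry M[1][0]: det = old_det + (v - 4) * C_10
Cofactor C_10 = 3
Want det = 0: -12 + (v - 4) * 3 = 0
  (v - 4) = 12 / 3 = 4
  v = 4 + (4) = 8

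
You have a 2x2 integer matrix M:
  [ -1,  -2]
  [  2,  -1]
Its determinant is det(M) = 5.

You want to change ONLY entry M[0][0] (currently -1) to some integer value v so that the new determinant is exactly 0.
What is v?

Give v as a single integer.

Answer: 4

Derivation:
det is linear in entry M[0][0]: det = old_det + (v - -1) * C_00
Cofactor C_00 = -1
Want det = 0: 5 + (v - -1) * -1 = 0
  (v - -1) = -5 / -1 = 5
  v = -1 + (5) = 4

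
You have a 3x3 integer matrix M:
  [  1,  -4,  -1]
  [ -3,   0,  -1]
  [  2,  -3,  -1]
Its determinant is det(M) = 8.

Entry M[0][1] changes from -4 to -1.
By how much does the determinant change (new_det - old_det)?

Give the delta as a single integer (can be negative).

Cofactor C_01 = -5
Entry delta = -1 - -4 = 3
Det delta = entry_delta * cofactor = 3 * -5 = -15

Answer: -15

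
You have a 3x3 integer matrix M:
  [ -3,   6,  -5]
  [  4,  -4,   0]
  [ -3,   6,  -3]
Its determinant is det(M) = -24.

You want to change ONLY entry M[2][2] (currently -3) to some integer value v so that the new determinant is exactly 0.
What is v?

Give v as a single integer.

Answer: -5

Derivation:
det is linear in entry M[2][2]: det = old_det + (v - -3) * C_22
Cofactor C_22 = -12
Want det = 0: -24 + (v - -3) * -12 = 0
  (v - -3) = 24 / -12 = -2
  v = -3 + (-2) = -5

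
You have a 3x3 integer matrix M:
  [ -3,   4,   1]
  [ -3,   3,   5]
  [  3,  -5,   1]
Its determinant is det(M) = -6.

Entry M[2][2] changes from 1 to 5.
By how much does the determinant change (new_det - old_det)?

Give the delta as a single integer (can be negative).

Cofactor C_22 = 3
Entry delta = 5 - 1 = 4
Det delta = entry_delta * cofactor = 4 * 3 = 12

Answer: 12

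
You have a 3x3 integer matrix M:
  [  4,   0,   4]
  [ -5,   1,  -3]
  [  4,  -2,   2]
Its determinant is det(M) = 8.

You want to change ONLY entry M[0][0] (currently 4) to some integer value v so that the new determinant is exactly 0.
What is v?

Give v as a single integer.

det is linear in entry M[0][0]: det = old_det + (v - 4) * C_00
Cofactor C_00 = -4
Want det = 0: 8 + (v - 4) * -4 = 0
  (v - 4) = -8 / -4 = 2
  v = 4 + (2) = 6

Answer: 6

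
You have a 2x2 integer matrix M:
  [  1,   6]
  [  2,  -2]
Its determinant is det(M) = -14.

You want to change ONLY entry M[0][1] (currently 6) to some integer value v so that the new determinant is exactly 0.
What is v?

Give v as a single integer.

Answer: -1

Derivation:
det is linear in entry M[0][1]: det = old_det + (v - 6) * C_01
Cofactor C_01 = -2
Want det = 0: -14 + (v - 6) * -2 = 0
  (v - 6) = 14 / -2 = -7
  v = 6 + (-7) = -1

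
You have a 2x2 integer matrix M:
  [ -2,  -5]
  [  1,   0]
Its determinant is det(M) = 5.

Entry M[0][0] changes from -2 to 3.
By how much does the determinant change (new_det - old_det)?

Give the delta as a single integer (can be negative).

Answer: 0

Derivation:
Cofactor C_00 = 0
Entry delta = 3 - -2 = 5
Det delta = entry_delta * cofactor = 5 * 0 = 0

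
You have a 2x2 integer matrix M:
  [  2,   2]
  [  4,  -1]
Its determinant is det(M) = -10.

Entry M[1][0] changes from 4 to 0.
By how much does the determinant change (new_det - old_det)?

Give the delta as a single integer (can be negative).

Cofactor C_10 = -2
Entry delta = 0 - 4 = -4
Det delta = entry_delta * cofactor = -4 * -2 = 8

Answer: 8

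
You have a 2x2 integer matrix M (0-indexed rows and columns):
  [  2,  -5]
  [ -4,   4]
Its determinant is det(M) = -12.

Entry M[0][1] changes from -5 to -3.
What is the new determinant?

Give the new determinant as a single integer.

det is linear in row 0: changing M[0][1] by delta changes det by delta * cofactor(0,1).
Cofactor C_01 = (-1)^(0+1) * minor(0,1) = 4
Entry delta = -3 - -5 = 2
Det delta = 2 * 4 = 8
New det = -12 + 8 = -4

Answer: -4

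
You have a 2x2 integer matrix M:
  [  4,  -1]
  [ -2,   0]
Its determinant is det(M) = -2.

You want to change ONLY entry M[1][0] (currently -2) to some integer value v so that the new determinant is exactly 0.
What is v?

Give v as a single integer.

det is linear in entry M[1][0]: det = old_det + (v - -2) * C_10
Cofactor C_10 = 1
Want det = 0: -2 + (v - -2) * 1 = 0
  (v - -2) = 2 / 1 = 2
  v = -2 + (2) = 0

Answer: 0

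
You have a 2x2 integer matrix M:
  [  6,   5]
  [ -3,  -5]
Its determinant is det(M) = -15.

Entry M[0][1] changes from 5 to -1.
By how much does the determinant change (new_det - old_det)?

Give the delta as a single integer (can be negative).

Cofactor C_01 = 3
Entry delta = -1 - 5 = -6
Det delta = entry_delta * cofactor = -6 * 3 = -18

Answer: -18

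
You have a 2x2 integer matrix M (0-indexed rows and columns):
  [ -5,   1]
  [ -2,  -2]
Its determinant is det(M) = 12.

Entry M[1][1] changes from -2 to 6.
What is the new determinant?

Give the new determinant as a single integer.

Answer: -28

Derivation:
det is linear in row 1: changing M[1][1] by delta changes det by delta * cofactor(1,1).
Cofactor C_11 = (-1)^(1+1) * minor(1,1) = -5
Entry delta = 6 - -2 = 8
Det delta = 8 * -5 = -40
New det = 12 + -40 = -28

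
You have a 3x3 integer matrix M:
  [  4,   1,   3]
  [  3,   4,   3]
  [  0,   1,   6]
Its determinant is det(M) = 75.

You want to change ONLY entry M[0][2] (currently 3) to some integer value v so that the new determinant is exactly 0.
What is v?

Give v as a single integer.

det is linear in entry M[0][2]: det = old_det + (v - 3) * C_02
Cofactor C_02 = 3
Want det = 0: 75 + (v - 3) * 3 = 0
  (v - 3) = -75 / 3 = -25
  v = 3 + (-25) = -22

Answer: -22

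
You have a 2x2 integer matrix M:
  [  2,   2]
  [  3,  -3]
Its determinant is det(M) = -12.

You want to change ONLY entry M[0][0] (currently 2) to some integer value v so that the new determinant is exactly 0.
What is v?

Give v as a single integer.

det is linear in entry M[0][0]: det = old_det + (v - 2) * C_00
Cofactor C_00 = -3
Want det = 0: -12 + (v - 2) * -3 = 0
  (v - 2) = 12 / -3 = -4
  v = 2 + (-4) = -2

Answer: -2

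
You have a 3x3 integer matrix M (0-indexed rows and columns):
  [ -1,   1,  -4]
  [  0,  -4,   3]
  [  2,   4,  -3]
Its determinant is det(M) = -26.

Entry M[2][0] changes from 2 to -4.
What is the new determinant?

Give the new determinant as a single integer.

Answer: 52

Derivation:
det is linear in row 2: changing M[2][0] by delta changes det by delta * cofactor(2,0).
Cofactor C_20 = (-1)^(2+0) * minor(2,0) = -13
Entry delta = -4 - 2 = -6
Det delta = -6 * -13 = 78
New det = -26 + 78 = 52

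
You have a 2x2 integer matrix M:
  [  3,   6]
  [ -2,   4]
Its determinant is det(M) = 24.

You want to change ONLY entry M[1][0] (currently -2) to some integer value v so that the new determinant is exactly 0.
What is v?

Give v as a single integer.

det is linear in entry M[1][0]: det = old_det + (v - -2) * C_10
Cofactor C_10 = -6
Want det = 0: 24 + (v - -2) * -6 = 0
  (v - -2) = -24 / -6 = 4
  v = -2 + (4) = 2

Answer: 2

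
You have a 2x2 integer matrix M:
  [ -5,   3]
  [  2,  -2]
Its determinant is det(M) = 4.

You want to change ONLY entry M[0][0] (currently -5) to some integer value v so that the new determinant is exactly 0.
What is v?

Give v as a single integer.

Answer: -3

Derivation:
det is linear in entry M[0][0]: det = old_det + (v - -5) * C_00
Cofactor C_00 = -2
Want det = 0: 4 + (v - -5) * -2 = 0
  (v - -5) = -4 / -2 = 2
  v = -5 + (2) = -3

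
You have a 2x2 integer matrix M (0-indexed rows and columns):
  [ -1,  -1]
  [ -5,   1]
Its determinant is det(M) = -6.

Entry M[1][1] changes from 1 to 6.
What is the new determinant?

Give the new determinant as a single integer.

Answer: -11

Derivation:
det is linear in row 1: changing M[1][1] by delta changes det by delta * cofactor(1,1).
Cofactor C_11 = (-1)^(1+1) * minor(1,1) = -1
Entry delta = 6 - 1 = 5
Det delta = 5 * -1 = -5
New det = -6 + -5 = -11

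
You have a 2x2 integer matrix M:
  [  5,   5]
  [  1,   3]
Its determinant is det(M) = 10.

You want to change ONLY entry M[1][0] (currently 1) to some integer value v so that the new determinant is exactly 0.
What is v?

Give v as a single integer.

det is linear in entry M[1][0]: det = old_det + (v - 1) * C_10
Cofactor C_10 = -5
Want det = 0: 10 + (v - 1) * -5 = 0
  (v - 1) = -10 / -5 = 2
  v = 1 + (2) = 3

Answer: 3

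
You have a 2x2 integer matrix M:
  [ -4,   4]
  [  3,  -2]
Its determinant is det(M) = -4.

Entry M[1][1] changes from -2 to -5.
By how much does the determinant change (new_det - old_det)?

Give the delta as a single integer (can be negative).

Answer: 12

Derivation:
Cofactor C_11 = -4
Entry delta = -5 - -2 = -3
Det delta = entry_delta * cofactor = -3 * -4 = 12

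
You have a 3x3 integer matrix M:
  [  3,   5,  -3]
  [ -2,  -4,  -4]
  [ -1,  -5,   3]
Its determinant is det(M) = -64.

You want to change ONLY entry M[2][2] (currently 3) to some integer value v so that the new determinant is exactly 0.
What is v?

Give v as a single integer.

det is linear in entry M[2][2]: det = old_det + (v - 3) * C_22
Cofactor C_22 = -2
Want det = 0: -64 + (v - 3) * -2 = 0
  (v - 3) = 64 / -2 = -32
  v = 3 + (-32) = -29

Answer: -29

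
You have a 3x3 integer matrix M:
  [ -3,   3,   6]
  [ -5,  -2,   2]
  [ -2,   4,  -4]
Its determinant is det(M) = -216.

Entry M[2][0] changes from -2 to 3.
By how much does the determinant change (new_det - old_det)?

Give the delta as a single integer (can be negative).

Answer: 90

Derivation:
Cofactor C_20 = 18
Entry delta = 3 - -2 = 5
Det delta = entry_delta * cofactor = 5 * 18 = 90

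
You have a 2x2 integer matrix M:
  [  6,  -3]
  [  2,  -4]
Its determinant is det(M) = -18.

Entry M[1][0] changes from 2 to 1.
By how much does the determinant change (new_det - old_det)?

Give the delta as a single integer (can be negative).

Answer: -3

Derivation:
Cofactor C_10 = 3
Entry delta = 1 - 2 = -1
Det delta = entry_delta * cofactor = -1 * 3 = -3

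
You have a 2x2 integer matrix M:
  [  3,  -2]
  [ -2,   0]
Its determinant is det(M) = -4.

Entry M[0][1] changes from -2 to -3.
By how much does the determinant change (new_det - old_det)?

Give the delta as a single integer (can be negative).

Answer: -2

Derivation:
Cofactor C_01 = 2
Entry delta = -3 - -2 = -1
Det delta = entry_delta * cofactor = -1 * 2 = -2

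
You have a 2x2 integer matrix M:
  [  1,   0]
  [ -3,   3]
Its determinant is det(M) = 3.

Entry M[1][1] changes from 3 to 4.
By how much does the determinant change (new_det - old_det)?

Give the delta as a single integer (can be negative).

Answer: 1

Derivation:
Cofactor C_11 = 1
Entry delta = 4 - 3 = 1
Det delta = entry_delta * cofactor = 1 * 1 = 1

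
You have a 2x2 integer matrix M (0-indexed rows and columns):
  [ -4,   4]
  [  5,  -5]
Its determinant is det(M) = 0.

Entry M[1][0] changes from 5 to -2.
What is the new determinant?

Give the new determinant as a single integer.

det is linear in row 1: changing M[1][0] by delta changes det by delta * cofactor(1,0).
Cofactor C_10 = (-1)^(1+0) * minor(1,0) = -4
Entry delta = -2 - 5 = -7
Det delta = -7 * -4 = 28
New det = 0 + 28 = 28

Answer: 28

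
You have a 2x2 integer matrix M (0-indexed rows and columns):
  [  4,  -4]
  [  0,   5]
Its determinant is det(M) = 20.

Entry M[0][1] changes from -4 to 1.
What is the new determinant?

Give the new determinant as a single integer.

Answer: 20

Derivation:
det is linear in row 0: changing M[0][1] by delta changes det by delta * cofactor(0,1).
Cofactor C_01 = (-1)^(0+1) * minor(0,1) = 0
Entry delta = 1 - -4 = 5
Det delta = 5 * 0 = 0
New det = 20 + 0 = 20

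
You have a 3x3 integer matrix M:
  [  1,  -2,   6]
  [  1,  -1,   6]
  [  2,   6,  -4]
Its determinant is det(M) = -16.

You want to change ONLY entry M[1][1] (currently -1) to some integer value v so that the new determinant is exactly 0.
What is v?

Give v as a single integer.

det is linear in entry M[1][1]: det = old_det + (v - -1) * C_11
Cofactor C_11 = -16
Want det = 0: -16 + (v - -1) * -16 = 0
  (v - -1) = 16 / -16 = -1
  v = -1 + (-1) = -2

Answer: -2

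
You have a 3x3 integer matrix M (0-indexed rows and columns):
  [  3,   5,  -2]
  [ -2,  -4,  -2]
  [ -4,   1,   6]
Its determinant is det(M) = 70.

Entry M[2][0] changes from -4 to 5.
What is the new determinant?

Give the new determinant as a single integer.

det is linear in row 2: changing M[2][0] by delta changes det by delta * cofactor(2,0).
Cofactor C_20 = (-1)^(2+0) * minor(2,0) = -18
Entry delta = 5 - -4 = 9
Det delta = 9 * -18 = -162
New det = 70 + -162 = -92

Answer: -92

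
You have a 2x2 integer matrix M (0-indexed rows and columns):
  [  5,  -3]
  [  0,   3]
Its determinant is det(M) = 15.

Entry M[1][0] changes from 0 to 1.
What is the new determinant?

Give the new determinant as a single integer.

Answer: 18

Derivation:
det is linear in row 1: changing M[1][0] by delta changes det by delta * cofactor(1,0).
Cofactor C_10 = (-1)^(1+0) * minor(1,0) = 3
Entry delta = 1 - 0 = 1
Det delta = 1 * 3 = 3
New det = 15 + 3 = 18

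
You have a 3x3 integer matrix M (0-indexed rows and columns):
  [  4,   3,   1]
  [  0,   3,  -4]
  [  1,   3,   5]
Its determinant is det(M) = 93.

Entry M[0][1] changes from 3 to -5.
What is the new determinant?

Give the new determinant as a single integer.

Answer: 125

Derivation:
det is linear in row 0: changing M[0][1] by delta changes det by delta * cofactor(0,1).
Cofactor C_01 = (-1)^(0+1) * minor(0,1) = -4
Entry delta = -5 - 3 = -8
Det delta = -8 * -4 = 32
New det = 93 + 32 = 125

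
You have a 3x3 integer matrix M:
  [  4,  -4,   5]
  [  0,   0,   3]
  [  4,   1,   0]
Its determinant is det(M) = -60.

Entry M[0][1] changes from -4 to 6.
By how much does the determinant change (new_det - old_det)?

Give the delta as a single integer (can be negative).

Cofactor C_01 = 12
Entry delta = 6 - -4 = 10
Det delta = entry_delta * cofactor = 10 * 12 = 120

Answer: 120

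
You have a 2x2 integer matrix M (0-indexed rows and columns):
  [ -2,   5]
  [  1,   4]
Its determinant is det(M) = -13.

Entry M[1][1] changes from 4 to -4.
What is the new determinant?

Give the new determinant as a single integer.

det is linear in row 1: changing M[1][1] by delta changes det by delta * cofactor(1,1).
Cofactor C_11 = (-1)^(1+1) * minor(1,1) = -2
Entry delta = -4 - 4 = -8
Det delta = -8 * -2 = 16
New det = -13 + 16 = 3

Answer: 3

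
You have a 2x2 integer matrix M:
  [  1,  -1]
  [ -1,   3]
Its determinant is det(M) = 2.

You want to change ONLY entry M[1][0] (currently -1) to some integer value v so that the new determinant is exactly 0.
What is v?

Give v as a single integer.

Answer: -3

Derivation:
det is linear in entry M[1][0]: det = old_det + (v - -1) * C_10
Cofactor C_10 = 1
Want det = 0: 2 + (v - -1) * 1 = 0
  (v - -1) = -2 / 1 = -2
  v = -1 + (-2) = -3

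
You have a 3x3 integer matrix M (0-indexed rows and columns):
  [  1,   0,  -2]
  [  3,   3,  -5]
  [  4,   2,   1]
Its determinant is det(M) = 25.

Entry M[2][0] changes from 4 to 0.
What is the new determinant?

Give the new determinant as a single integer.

det is linear in row 2: changing M[2][0] by delta changes det by delta * cofactor(2,0).
Cofactor C_20 = (-1)^(2+0) * minor(2,0) = 6
Entry delta = 0 - 4 = -4
Det delta = -4 * 6 = -24
New det = 25 + -24 = 1

Answer: 1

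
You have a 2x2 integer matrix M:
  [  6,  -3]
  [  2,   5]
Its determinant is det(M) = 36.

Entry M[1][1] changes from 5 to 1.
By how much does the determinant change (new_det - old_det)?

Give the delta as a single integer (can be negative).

Answer: -24

Derivation:
Cofactor C_11 = 6
Entry delta = 1 - 5 = -4
Det delta = entry_delta * cofactor = -4 * 6 = -24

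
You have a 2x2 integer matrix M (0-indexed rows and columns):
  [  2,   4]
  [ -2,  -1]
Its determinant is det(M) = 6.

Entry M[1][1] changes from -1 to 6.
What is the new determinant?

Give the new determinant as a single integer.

Answer: 20

Derivation:
det is linear in row 1: changing M[1][1] by delta changes det by delta * cofactor(1,1).
Cofactor C_11 = (-1)^(1+1) * minor(1,1) = 2
Entry delta = 6 - -1 = 7
Det delta = 7 * 2 = 14
New det = 6 + 14 = 20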